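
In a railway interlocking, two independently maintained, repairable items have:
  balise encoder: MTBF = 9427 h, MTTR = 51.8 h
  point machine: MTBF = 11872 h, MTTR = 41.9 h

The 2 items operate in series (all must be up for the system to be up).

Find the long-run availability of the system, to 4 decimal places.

0.9910

A(balise encoder) = MTBF/(MTBF+MTTR) = 9427/(9427+51.8) = 0.994535
A(point machine) = MTBF/(MTBF+MTTR) = 11872/(11872+41.9) = 0.996483
Series availability: 0.994535 × 0.996483 = 0.9910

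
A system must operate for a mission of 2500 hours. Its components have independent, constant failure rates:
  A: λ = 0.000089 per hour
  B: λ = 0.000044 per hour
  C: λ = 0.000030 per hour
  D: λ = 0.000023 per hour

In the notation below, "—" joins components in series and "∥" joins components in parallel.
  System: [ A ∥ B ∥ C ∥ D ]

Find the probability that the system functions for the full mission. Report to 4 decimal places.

R(A) = exp(−0.000089 × 2500) = 0.800515
R(B) = exp(−0.000044 × 2500) = 0.895834
R(C) = exp(−0.000030 × 2500) = 0.927743
R(D) = exp(−0.000023 × 2500) = 0.944122
Parallel (A, B, C, and D): 1 − (1 − 0.800515)(1 − 0.895834)(1 − 0.927743)(1 − 0.944122) = 0.9999

0.9999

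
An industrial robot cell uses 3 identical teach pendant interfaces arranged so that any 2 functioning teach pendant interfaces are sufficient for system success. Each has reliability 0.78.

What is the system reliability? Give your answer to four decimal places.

0.8761

R = Σ_{i=2}^{3} C(3,i) p^i (1−p)^{3−i} with p = 0.78
C(3,2)·0.78^2·0.22^1 = 0.401544
C(3,3)·0.78^3·0.22^0 = 0.474552
Sum = 0.8761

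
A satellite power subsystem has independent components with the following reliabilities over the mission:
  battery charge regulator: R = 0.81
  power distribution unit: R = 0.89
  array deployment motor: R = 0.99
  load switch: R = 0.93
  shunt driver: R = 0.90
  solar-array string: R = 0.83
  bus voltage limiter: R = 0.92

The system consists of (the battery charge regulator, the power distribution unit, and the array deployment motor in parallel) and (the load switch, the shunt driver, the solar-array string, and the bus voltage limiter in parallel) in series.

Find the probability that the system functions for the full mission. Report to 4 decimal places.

0.9997

Parallel (battery charge regulator, power distribution unit, and array deployment motor): 1 − (1 − 0.810000)(1 − 0.890000)(1 − 0.990000) = 0.999791
Parallel (load switch, shunt driver, solar-array string, and bus voltage limiter): 1 − (1 − 0.930000)(1 − 0.900000)(1 − 0.830000)(1 − 0.920000) = 0.999905
Series ([0.999791] and [0.999905]): 0.999791 × 0.999905 = 0.9997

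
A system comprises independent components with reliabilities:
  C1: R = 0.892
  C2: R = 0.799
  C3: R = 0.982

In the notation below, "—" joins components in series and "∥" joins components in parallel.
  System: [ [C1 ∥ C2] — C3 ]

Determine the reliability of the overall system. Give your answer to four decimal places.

Parallel (C1 and C2): 1 − (1 − 0.892000)(1 − 0.799000) = 0.978292
Series ([0.978292] and C3): 0.978292 × 0.982000 = 0.9607

0.9607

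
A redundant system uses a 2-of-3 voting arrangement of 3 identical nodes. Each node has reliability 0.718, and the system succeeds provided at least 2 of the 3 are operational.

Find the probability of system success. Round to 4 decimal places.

R = Σ_{i=2}^{3} C(3,i) p^i (1−p)^{3−i} with p = 0.718
C(3,2)·0.718^2·0.282^1 = 0.436133
C(3,3)·0.718^3·0.282^0 = 0.370146
Sum = 0.8063

0.8063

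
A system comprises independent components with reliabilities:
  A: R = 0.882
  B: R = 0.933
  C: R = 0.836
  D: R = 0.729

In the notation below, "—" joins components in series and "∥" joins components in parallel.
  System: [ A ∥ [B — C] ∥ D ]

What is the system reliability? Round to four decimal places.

Series (B and C): 0.933000 × 0.836000 = 0.779988
Parallel (A, [0.779988], and D): 1 − (1 − 0.882000)(1 − 0.779988)(1 − 0.729000) = 0.9930

0.9930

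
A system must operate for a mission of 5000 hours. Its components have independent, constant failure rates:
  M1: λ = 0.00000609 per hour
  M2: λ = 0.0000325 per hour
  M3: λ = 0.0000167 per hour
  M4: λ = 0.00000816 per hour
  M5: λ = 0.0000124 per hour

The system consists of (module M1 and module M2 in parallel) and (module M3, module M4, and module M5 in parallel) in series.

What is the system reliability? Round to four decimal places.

0.9953

R(M1) = exp(−0.00000609 × 5000) = 0.970009
R(M2) = exp(−0.0000325 × 5000) = 0.850016
R(M3) = exp(−0.0000167 × 5000) = 0.919891
R(M4) = exp(−0.00000816 × 5000) = 0.960021
R(M5) = exp(−0.0000124 × 5000) = 0.939883
Parallel (M1 and M2): 1 − (1 − 0.970009)(1 − 0.850016) = 0.995502
Parallel (M3, M4, and M5): 1 − (1 − 0.919891)(1 − 0.960021)(1 − 0.939883) = 0.999807
Series ([0.995502] and [0.999807]): 0.995502 × 0.999807 = 0.9953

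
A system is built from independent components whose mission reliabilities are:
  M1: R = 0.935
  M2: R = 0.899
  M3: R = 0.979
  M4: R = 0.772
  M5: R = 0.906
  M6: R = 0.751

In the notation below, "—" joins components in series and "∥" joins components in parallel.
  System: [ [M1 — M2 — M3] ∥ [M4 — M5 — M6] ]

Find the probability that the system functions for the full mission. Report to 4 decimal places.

0.9159

Series (M1, M2, and M3): 0.935000 × 0.899000 × 0.979000 = 0.822913
Series (M4, M5, and M6): 0.772000 × 0.906000 × 0.751000 = 0.525273
Parallel ([0.822913] and [0.525273]): 1 − (1 − 0.822913)(1 − 0.525273) = 0.9159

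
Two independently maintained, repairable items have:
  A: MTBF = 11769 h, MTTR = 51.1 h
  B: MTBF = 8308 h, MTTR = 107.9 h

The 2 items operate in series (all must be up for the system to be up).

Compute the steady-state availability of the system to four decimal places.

A(A) = MTBF/(MTBF+MTTR) = 11769/(11769+51.1) = 0.995677
A(B) = MTBF/(MTBF+MTTR) = 8308/(8308+107.9) = 0.987179
Series availability: 0.995677 × 0.987179 = 0.9829

0.9829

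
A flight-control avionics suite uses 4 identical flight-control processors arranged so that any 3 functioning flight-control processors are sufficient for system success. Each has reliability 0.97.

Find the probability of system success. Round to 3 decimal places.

R = Σ_{i=3}^{4} C(4,i) p^i (1−p)^{4−i} with p = 0.97
C(4,3)·0.97^3·0.03^1 = 0.10952
C(4,4)·0.97^4·0.03^0 = 0.88529
Sum = 0.995

0.995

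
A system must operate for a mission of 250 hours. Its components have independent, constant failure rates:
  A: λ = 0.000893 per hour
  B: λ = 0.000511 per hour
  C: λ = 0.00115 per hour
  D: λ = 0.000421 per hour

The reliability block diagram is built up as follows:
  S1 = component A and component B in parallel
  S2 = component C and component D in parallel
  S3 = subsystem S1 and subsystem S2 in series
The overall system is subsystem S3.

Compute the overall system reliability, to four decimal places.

0.9516

R(A) = exp(−0.000893 × 250) = 0.799915
R(B) = exp(−0.000511 × 250) = 0.880073
R(C) = exp(−0.00115 × 250) = 0.750137
R(D) = exp(−0.000421 × 250) = 0.900099
Parallel (A and B): 1 − (1 − 0.799915)(1 − 0.880073) = 0.976004
Parallel (C and D): 1 − (1 − 0.750137)(1 − 0.900099) = 0.975038
Series ([0.976004] and [0.975038]): 0.976004 × 0.975038 = 0.9516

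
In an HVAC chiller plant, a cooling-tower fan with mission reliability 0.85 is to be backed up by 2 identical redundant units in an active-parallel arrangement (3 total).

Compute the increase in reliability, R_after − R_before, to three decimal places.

R_before = 0.85
R_after = 1 − (1 − 0.85)^3 = 0.997
ΔR = 0.997 − 0.85 = 0.147

0.147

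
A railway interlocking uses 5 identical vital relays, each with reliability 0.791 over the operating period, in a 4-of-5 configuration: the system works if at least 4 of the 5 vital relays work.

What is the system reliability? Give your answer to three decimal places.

R = Σ_{i=4}^{5} C(5,i) p^i (1−p)^{5−i} with p = 0.791
C(5,4)·0.791^4·0.209^1 = 0.40909
C(5,5)·0.791^5·0.209^0 = 0.30966
Sum = 0.719

0.719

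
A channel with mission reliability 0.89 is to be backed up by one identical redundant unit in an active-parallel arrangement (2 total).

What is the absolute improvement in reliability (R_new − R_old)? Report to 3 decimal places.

0.098

R_before = 0.89
R_after = 1 − (1 − 0.89)^2 = 0.988
ΔR = 0.988 − 0.89 = 0.098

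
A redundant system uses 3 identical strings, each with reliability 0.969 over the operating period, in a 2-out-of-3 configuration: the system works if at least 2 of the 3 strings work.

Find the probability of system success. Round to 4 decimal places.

R = Σ_{i=2}^{3} C(3,i) p^i (1−p)^{3−i} with p = 0.969
C(3,2)·0.969^2·0.031^1 = 0.087323
C(3,3)·0.969^3·0.031^0 = 0.909853
Sum = 0.9972

0.9972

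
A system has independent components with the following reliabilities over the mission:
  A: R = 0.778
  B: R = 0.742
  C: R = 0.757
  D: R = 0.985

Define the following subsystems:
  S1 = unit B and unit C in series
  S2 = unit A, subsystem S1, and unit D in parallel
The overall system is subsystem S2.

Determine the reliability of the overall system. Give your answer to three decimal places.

0.999

Series (B and C): 0.74200 × 0.75700 = 0.56169
Parallel (A, [0.56169], and D): 1 − (1 − 0.77800)(1 − 0.56169)(1 − 0.98500) = 0.999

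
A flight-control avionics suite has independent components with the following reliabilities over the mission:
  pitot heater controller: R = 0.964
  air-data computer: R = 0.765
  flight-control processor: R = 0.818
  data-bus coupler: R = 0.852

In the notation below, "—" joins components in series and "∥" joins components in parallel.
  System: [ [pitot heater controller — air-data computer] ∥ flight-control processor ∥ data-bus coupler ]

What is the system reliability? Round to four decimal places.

0.9929

Series (pitot heater controller and air-data computer): 0.964000 × 0.765000 = 0.737460
Parallel ([0.737460], flight-control processor, and data-bus coupler): 1 − (1 − 0.737460)(1 − 0.818000)(1 − 0.852000) = 0.9929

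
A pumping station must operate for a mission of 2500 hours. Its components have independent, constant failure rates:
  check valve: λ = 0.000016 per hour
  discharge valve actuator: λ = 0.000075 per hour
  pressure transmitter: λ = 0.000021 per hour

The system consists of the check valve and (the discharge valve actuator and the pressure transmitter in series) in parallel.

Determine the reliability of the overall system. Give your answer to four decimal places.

R(check valve) = exp(−0.000016 × 2500) = 0.960789
R(discharge valve actuator) = exp(−0.000075 × 2500) = 0.829029
R(pressure transmitter) = exp(−0.000021 × 2500) = 0.948854
Series (discharge valve actuator and pressure transmitter): 0.829029 × 0.948854 = 0.786627
Parallel (check valve and [0.786627]): 1 − (1 − 0.960789)(1 − 0.786627) = 0.9916

0.9916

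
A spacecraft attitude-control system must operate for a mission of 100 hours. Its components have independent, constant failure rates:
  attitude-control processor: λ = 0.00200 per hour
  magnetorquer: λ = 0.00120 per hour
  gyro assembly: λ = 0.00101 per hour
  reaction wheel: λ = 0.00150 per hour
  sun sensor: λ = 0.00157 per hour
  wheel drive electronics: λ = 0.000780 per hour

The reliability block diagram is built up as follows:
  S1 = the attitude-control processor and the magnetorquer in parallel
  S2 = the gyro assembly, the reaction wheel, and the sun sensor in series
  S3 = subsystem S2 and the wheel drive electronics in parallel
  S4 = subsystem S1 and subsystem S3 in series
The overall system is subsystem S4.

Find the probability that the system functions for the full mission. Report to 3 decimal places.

0.955

R(attitude-control processor) = exp(−0.00200 × 100) = 0.81873
R(magnetorquer) = exp(−0.00120 × 100) = 0.88692
R(gyro assembly) = exp(−0.00101 × 100) = 0.90393
R(reaction wheel) = exp(−0.00150 × 100) = 0.86071
R(sun sensor) = exp(−0.00157 × 100) = 0.85470
R(wheel drive electronics) = exp(−0.000780 × 100) = 0.92496
Parallel (attitude-control processor and magnetorquer): 1 − (1 − 0.81873)(1 − 0.88692) = 0.97950
Series (gyro assembly, reaction wheel, and sun sensor): 0.90393 × 0.86071 × 0.85470 = 0.66498
Parallel ([0.66498] and wheel drive electronics): 1 − (1 − 0.66498)(1 − 0.92496) = 0.97486
Series ([0.97950] and [0.97486]): 0.97950 × 0.97486 = 0.955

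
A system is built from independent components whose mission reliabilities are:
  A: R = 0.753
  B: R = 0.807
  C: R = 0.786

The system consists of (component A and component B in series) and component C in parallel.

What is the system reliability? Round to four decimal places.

Series (A and B): 0.753000 × 0.807000 = 0.607671
Parallel ([0.607671] and C): 1 − (1 − 0.607671)(1 − 0.786000) = 0.9160

0.9160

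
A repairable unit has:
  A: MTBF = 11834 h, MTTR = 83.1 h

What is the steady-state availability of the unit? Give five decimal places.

A(A) = MTBF/(MTBF+MTTR) = 11834/(11834+83.1) = 0.99303

0.99303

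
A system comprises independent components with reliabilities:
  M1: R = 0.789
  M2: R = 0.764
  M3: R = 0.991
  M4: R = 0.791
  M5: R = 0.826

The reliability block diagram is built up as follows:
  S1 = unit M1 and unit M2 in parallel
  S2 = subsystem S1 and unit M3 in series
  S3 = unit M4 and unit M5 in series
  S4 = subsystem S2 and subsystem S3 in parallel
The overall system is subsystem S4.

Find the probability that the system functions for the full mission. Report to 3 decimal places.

Parallel (M1 and M2): 1 − (1 − 0.78900)(1 − 0.76400) = 0.95020
Series ([0.95020] and M3): 0.95020 × 0.99100 = 0.94165
Series (M4 and M5): 0.79100 × 0.82600 = 0.65337
Parallel ([0.94165] and [0.65337]): 1 − (1 − 0.94165)(1 − 0.65337) = 0.980

0.980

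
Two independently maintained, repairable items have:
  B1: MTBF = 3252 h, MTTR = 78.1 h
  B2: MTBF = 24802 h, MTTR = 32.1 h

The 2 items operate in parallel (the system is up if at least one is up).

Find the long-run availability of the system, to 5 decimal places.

0.99997

A(B1) = MTBF/(MTBF+MTTR) = 3252/(3252+78.1) = 0.976547
A(B2) = MTBF/(MTBF+MTTR) = 24802/(24802+32.1) = 0.998707
Parallel availability: 1 − (1 − 0.976547)(1 − 0.998707) = 0.99997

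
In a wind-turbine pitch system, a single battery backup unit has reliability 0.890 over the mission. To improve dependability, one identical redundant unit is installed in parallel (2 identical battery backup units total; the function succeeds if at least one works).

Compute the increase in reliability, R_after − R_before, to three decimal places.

R_before = 0.890
R_after = 1 − (1 − 0.890)^2 = 0.988
ΔR = 0.988 − 0.890 = 0.098

0.098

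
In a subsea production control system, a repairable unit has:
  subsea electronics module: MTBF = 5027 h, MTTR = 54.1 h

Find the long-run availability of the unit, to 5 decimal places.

0.98935

A(subsea electronics module) = MTBF/(MTBF+MTTR) = 5027/(5027+54.1) = 0.98935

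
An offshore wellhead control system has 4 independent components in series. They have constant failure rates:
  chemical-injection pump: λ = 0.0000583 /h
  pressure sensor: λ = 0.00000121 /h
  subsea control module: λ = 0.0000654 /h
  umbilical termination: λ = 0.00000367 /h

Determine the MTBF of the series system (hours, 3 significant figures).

Series of exponential components: λ_sys = Σ λ_i
λ_sys = 0.0000583 + 0.00000121 + 0.0000654 + 0.00000367 = 1.2858e-04 /h
MTBF = 1 / λ_sys = 7780 h

7780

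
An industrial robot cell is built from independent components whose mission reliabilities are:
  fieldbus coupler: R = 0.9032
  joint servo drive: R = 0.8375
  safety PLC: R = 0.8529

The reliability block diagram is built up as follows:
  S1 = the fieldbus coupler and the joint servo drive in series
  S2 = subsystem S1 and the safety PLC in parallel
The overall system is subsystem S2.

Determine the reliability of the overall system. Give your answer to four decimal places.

Series (fieldbus coupler and joint servo drive): 0.903200 × 0.837500 = 0.756430
Parallel ([0.756430] and safety PLC): 1 − (1 − 0.756430)(1 − 0.852900) = 0.9642

0.9642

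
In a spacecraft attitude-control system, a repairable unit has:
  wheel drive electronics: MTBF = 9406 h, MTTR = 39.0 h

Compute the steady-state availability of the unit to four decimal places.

0.9959

A(wheel drive electronics) = MTBF/(MTBF+MTTR) = 9406/(9406+39.0) = 0.9959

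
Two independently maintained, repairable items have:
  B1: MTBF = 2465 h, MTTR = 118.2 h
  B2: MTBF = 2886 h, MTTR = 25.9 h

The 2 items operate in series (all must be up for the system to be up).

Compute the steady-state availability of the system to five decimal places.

A(B1) = MTBF/(MTBF+MTTR) = 2465/(2465+118.2) = 0.954243
A(B2) = MTBF/(MTBF+MTTR) = 2886/(2886+25.9) = 0.991105
Series availability: 0.954243 × 0.991105 = 0.94576

0.94576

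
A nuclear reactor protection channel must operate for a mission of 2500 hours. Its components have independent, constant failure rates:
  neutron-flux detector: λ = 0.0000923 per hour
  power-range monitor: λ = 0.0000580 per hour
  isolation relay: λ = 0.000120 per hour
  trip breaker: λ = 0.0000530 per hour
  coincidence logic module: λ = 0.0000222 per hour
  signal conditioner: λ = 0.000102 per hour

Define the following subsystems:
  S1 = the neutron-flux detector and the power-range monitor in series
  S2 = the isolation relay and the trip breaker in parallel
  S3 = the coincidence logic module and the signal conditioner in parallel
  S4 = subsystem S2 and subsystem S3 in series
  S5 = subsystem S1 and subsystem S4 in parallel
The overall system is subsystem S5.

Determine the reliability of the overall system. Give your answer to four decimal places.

0.9862

R(neutron-flux detector) = exp(−0.0000923 × 2500) = 0.793938
R(power-range monitor) = exp(−0.0000580 × 2500) = 0.865022
R(isolation relay) = exp(−0.000120 × 2500) = 0.740818
R(trip breaker) = exp(−0.0000530 × 2500) = 0.875903
R(coincidence logic module) = exp(−0.0000222 × 2500) = 0.946012
R(signal conditioner) = exp(−0.000102 × 2500) = 0.774916
Series (neutron-flux detector and power-range monitor): 0.793938 × 0.865022 = 0.686774
Parallel (isolation relay and trip breaker): 1 − (1 − 0.740818)(1 − 0.875903) = 0.967836
Parallel (coincidence logic module and signal conditioner): 1 − (1 − 0.946012)(1 − 0.774916) = 0.987848
Series ([0.967836] and [0.987848]): 0.967836 × 0.987848 = 0.956075
Parallel ([0.686774] and [0.956075]): 1 − (1 − 0.686774)(1 − 0.956075) = 0.9862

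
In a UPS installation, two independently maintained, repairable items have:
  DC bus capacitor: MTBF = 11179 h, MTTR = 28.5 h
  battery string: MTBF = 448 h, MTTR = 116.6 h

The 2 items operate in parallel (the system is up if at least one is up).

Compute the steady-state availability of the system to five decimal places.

0.99947

A(DC bus capacitor) = MTBF/(MTBF+MTTR) = 11179/(11179+28.5) = 0.997457
A(battery string) = MTBF/(MTBF+MTTR) = 448/(448+116.6) = 0.793482
Parallel availability: 1 − (1 − 0.997457)(1 − 0.793482) = 0.99947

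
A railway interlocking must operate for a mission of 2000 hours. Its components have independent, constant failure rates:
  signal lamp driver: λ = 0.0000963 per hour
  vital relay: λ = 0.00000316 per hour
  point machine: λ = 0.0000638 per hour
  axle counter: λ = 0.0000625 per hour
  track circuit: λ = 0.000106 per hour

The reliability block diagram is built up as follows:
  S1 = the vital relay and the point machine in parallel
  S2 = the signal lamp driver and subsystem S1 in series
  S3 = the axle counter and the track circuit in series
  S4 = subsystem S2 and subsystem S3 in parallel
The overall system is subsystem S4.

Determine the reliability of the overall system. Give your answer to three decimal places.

R(signal lamp driver) = exp(−0.0000963 × 2000) = 0.82481
R(vital relay) = exp(−0.00000316 × 2000) = 0.99370
R(point machine) = exp(−0.0000638 × 2000) = 0.88021
R(axle counter) = exp(−0.0000625 × 2000) = 0.88250
R(track circuit) = exp(−0.000106 × 2000) = 0.80896
Parallel (vital relay and point machine): 1 − (1 − 0.99370)(1 − 0.88021) = 0.99925
Series (signal lamp driver and [0.99925]): 0.82481 × 0.99925 = 0.82419
Series (axle counter and track circuit): 0.88250 × 0.80896 = 0.71391
Parallel ([0.82419] and [0.71391]): 1 − (1 − 0.82419)(1 − 0.71391) = 0.950

0.950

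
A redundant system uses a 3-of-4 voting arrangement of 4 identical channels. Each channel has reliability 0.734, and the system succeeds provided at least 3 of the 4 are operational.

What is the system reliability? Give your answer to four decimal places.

R = Σ_{i=3}^{4} C(4,i) p^i (1−p)^{4−i} with p = 0.734
C(4,3)·0.734^3·0.266^1 = 0.420756
C(4,4)·0.734^4·0.266^0 = 0.290258
Sum = 0.7110

0.7110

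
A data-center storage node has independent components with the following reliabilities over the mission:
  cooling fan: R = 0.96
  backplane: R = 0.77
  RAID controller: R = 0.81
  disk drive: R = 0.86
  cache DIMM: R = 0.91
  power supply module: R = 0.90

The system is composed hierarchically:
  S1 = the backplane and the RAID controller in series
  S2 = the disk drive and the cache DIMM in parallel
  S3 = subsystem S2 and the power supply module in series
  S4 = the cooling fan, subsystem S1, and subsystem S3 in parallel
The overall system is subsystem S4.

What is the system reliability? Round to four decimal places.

Series (backplane and RAID controller): 0.770000 × 0.810000 = 0.623700
Parallel (disk drive and cache DIMM): 1 − (1 − 0.860000)(1 − 0.910000) = 0.987400
Series ([0.987400] and power supply module): 0.987400 × 0.900000 = 0.888660
Parallel (cooling fan, [0.623700], and [0.888660]): 1 − (1 − 0.960000)(1 − 0.623700)(1 − 0.888660) = 0.9983

0.9983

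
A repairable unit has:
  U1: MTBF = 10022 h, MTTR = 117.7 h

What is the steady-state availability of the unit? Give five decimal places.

A(U1) = MTBF/(MTBF+MTTR) = 10022/(10022+117.7) = 0.98839

0.98839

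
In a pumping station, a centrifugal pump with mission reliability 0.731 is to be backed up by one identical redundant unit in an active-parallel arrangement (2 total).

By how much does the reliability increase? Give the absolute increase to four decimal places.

R_before = 0.731
R_after = 1 − (1 − 0.731)^2 = 0.9276
ΔR = 0.9276 − 0.731 = 0.1966

0.1966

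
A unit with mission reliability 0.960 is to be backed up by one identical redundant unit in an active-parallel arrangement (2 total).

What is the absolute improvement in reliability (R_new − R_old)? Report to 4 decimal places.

0.0384

R_before = 0.960
R_after = 1 − (1 − 0.960)^2 = 0.9984
ΔR = 0.9984 − 0.960 = 0.0384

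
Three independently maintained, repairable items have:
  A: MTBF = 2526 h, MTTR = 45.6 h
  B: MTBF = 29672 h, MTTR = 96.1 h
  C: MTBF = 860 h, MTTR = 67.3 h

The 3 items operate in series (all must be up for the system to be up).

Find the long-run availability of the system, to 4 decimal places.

0.9080

A(A) = MTBF/(MTBF+MTTR) = 2526/(2526+45.6) = 0.982268
A(B) = MTBF/(MTBF+MTTR) = 29672/(29672+96.1) = 0.996772
A(C) = MTBF/(MTBF+MTTR) = 860/(860+67.3) = 0.927424
Series availability: 0.982268 × 0.996772 × 0.927424 = 0.9080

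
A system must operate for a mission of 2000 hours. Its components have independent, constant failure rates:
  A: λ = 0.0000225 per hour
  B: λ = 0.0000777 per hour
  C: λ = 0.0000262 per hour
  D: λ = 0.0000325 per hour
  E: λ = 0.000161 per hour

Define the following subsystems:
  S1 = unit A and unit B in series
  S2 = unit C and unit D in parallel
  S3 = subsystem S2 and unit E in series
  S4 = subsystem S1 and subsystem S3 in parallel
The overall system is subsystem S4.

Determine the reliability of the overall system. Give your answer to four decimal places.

0.9496

R(A) = exp(−0.0000225 × 2000) = 0.955997
R(B) = exp(−0.0000777 × 2000) = 0.856073
R(C) = exp(−0.0000262 × 2000) = 0.948949
R(D) = exp(−0.0000325 × 2000) = 0.937067
R(E) = exp(−0.000161 × 2000) = 0.724698
Series (A and B): 0.955997 × 0.856073 = 0.818403
Parallel (C and D): 1 − (1 − 0.948949)(1 − 0.937067) = 0.996787
Series ([0.996787] and E): 0.996787 × 0.724698 = 0.722370
Parallel ([0.818403] and [0.722370]): 1 − (1 − 0.818403)(1 − 0.722370) = 0.9496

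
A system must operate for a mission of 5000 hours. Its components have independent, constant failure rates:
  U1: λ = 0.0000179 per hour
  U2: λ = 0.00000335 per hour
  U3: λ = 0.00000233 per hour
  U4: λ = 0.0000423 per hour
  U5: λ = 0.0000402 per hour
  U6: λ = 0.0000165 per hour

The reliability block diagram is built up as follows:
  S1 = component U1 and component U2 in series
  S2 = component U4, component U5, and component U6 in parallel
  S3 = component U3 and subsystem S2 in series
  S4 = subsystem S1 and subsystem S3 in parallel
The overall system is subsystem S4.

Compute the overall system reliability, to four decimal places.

R(U1) = exp(−0.0000179 × 5000) = 0.914388
R(U2) = exp(−0.00000335 × 5000) = 0.983390
R(U3) = exp(−0.00000233 × 5000) = 0.988418
R(U4) = exp(−0.0000423 × 5000) = 0.809369
R(U5) = exp(−0.0000402 × 5000) = 0.817912
R(U6) = exp(−0.0000165 × 5000) = 0.920811
Series (U1 and U2): 0.914388 × 0.983390 = 0.899200
Parallel (U4, U5, and U6): 1 − (1 − 0.809369)(1 − 0.817912)(1 − 0.920811) = 0.997251
Series (U3 and [0.997251]): 0.988418 × 0.997251 = 0.985701
Parallel ([0.899200] and [0.985701]): 1 − (1 − 0.899200)(1 − 0.985701) = 0.9986

0.9986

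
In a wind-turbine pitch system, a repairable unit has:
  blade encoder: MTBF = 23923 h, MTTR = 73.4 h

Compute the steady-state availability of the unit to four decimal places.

0.9969

A(blade encoder) = MTBF/(MTBF+MTTR) = 23923/(23923+73.4) = 0.9969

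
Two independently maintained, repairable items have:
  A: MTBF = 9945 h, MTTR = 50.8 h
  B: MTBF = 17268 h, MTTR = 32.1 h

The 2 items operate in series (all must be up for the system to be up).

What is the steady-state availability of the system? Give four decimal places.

0.9931

A(A) = MTBF/(MTBF+MTTR) = 9945/(9945+50.8) = 0.994918
A(B) = MTBF/(MTBF+MTTR) = 17268/(17268+32.1) = 0.998145
Series availability: 0.994918 × 0.998145 = 0.9931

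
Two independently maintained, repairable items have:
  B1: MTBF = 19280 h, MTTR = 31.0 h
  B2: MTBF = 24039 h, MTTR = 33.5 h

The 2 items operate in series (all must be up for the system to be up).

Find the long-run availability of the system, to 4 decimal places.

0.9970

A(B1) = MTBF/(MTBF+MTTR) = 19280/(19280+31.0) = 0.998395
A(B2) = MTBF/(MTBF+MTTR) = 24039/(24039+33.5) = 0.998608
Series availability: 0.998395 × 0.998608 = 0.9970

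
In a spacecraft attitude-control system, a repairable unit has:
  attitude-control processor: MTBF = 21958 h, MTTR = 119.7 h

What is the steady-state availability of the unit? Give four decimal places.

A(attitude-control processor) = MTBF/(MTBF+MTTR) = 21958/(21958+119.7) = 0.9946

0.9946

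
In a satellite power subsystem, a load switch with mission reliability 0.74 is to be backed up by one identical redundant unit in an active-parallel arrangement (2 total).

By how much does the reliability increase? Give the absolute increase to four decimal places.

0.1924

R_before = 0.74
R_after = 1 − (1 − 0.74)^2 = 0.9324
ΔR = 0.9324 − 0.74 = 0.1924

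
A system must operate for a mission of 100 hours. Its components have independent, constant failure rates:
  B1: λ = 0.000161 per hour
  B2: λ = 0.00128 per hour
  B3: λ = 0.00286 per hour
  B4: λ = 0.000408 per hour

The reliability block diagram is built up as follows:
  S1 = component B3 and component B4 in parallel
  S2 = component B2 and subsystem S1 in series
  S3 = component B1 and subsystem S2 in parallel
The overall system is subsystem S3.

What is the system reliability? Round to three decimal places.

0.998

R(B1) = exp(−0.000161 × 100) = 0.98403
R(B2) = exp(−0.00128 × 100) = 0.87985
R(B3) = exp(−0.00286 × 100) = 0.75126
R(B4) = exp(−0.000408 × 100) = 0.96002
Parallel (B3 and B4): 1 − (1 − 0.75126)(1 − 0.96002) = 0.99006
Series (B2 and [0.99006]): 0.87985 × 0.99006 = 0.87110
Parallel (B1 and [0.87110]): 1 − (1 − 0.98403)(1 − 0.87110) = 0.998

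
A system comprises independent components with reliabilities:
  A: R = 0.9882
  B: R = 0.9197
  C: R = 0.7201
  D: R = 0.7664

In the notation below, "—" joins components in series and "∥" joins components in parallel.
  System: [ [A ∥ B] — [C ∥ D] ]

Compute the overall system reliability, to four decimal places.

0.9337

Parallel (A and B): 1 − (1 − 0.988200)(1 − 0.919700) = 0.999052
Parallel (C and D): 1 − (1 − 0.720100)(1 − 0.766400) = 0.934615
Series ([0.999052] and [0.934615]): 0.999052 × 0.934615 = 0.9337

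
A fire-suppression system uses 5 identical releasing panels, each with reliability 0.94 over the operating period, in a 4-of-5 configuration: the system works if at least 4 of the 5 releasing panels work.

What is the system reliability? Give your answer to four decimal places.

R = Σ_{i=4}^{5} C(5,i) p^i (1−p)^{5−i} with p = 0.94
C(5,4)·0.94^4·0.06^1 = 0.234225
C(5,5)·0.94^5·0.06^0 = 0.733904
Sum = 0.9681

0.9681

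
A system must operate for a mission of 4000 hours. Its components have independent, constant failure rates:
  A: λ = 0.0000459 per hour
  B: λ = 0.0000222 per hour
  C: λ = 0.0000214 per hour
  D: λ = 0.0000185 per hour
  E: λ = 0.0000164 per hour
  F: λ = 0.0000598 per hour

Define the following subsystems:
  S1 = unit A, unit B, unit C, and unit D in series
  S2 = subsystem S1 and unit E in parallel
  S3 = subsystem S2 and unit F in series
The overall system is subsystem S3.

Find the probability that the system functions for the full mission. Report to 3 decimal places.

R(A) = exp(−0.0000459 × 4000) = 0.83227
R(B) = exp(−0.0000222 × 4000) = 0.91503
R(C) = exp(−0.0000214 × 4000) = 0.91796
R(D) = exp(−0.0000185 × 4000) = 0.92867
R(E) = exp(−0.0000164 × 4000) = 0.93651
R(F) = exp(−0.0000598 × 4000) = 0.78726
Series (A, B, C, and D): 0.83227 × 0.91503 × 0.91796 × 0.92867 = 0.64921
Parallel ([0.64921] and E): 1 − (1 − 0.64921)(1 − 0.93651) = 0.97773
Series ([0.97773] and F): 0.97773 × 0.78726 = 0.770

0.770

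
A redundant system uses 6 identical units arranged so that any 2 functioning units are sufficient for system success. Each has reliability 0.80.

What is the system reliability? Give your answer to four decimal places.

R = Σ_{i=2}^{6} C(6,i) p^i (1−p)^{6−i} with p = 0.80
C(6,2)·0.80^2·0.20^4 = 0.015360
C(6,3)·0.80^3·0.20^3 = 0.081920
C(6,4)·0.80^4·0.20^2 = 0.245760
C(6,5)·0.80^5·0.20^1 = 0.393216
C(6,6)·0.80^6·0.20^0 = 0.262144
Sum = 0.9984

0.9984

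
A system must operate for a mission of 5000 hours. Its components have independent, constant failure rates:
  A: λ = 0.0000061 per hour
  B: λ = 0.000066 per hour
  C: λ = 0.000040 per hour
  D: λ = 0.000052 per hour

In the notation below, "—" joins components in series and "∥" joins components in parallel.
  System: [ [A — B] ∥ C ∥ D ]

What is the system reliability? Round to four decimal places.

R(A) = exp(−0.0000061 × 5000) = 0.969960
R(B) = exp(−0.000066 × 5000) = 0.718924
R(C) = exp(−0.000040 × 5000) = 0.818731
R(D) = exp(−0.000052 × 5000) = 0.771052
Series (A and B): 0.969960 × 0.718924 = 0.697328
Parallel ([0.697328], C, and D): 1 − (1 − 0.697328)(1 − 0.818731)(1 − 0.771052) = 0.9874

0.9874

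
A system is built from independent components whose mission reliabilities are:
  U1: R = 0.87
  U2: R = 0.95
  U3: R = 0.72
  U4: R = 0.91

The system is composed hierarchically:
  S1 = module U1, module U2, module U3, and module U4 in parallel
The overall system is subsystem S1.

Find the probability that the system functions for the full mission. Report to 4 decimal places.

Parallel (U1, U2, U3, and U4): 1 − (1 − 0.870000)(1 − 0.950000)(1 − 0.720000)(1 − 0.910000) = 0.9998

0.9998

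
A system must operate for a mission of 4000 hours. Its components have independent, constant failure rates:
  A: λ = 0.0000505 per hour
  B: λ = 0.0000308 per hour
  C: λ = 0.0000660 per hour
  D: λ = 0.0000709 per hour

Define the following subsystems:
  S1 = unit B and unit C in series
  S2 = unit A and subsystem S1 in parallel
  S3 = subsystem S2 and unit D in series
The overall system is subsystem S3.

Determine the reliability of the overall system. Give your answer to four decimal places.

0.7088

R(A) = exp(−0.0000505 × 4000) = 0.817095
R(B) = exp(−0.0000308 × 4000) = 0.884087
R(C) = exp(−0.0000660 × 4000) = 0.767974
R(D) = exp(−0.0000709 × 4000) = 0.753068
Series (B and C): 0.884087 × 0.767974 = 0.678956
Parallel (A and [0.678956]): 1 − (1 − 0.817095)(1 − 0.678956) = 0.941279
Series ([0.941279] and D): 0.941279 × 0.753068 = 0.7088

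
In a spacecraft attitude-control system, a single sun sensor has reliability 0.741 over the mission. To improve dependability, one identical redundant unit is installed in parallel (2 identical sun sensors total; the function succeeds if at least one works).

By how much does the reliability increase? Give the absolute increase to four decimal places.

0.1919

R_before = 0.741
R_after = 1 − (1 − 0.741)^2 = 0.9329
ΔR = 0.9329 − 0.741 = 0.1919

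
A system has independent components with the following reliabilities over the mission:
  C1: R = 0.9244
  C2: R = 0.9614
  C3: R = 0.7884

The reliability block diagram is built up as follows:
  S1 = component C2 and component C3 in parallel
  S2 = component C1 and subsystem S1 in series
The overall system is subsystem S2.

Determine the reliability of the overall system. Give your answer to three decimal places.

Parallel (C2 and C3): 1 − (1 − 0.96140)(1 − 0.78840) = 0.99183
Series (C1 and [0.99183]): 0.92440 × 0.99183 = 0.917

0.917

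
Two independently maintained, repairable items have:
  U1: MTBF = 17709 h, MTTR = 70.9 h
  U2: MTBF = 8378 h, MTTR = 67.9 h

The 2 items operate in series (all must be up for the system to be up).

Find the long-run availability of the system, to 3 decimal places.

A(U1) = MTBF/(MTBF+MTTR) = 17709/(17709+70.9) = 0.996012
A(U2) = MTBF/(MTBF+MTTR) = 8378/(8378+67.9) = 0.991961
Series availability: 0.996012 × 0.991961 = 0.988

0.988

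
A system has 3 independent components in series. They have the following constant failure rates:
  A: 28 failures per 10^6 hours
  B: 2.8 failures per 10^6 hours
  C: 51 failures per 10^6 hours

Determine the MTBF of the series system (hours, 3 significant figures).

12200

Series of exponential components: λ_sys = Σ λ_i
λ_sys = 0.000028 + 0.0000028 + 0.000051 = 8.1800e-05 /h
MTBF = 1 / λ_sys = 12200 h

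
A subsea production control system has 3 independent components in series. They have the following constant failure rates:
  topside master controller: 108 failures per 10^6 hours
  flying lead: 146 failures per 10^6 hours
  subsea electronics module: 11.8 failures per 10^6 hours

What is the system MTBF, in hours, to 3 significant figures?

Series of exponential components: λ_sys = Σ λ_i
λ_sys = 0.000108 + 0.000146 + 0.0000118 = 2.6580e-04 /h
MTBF = 1 / λ_sys = 3760 h

3760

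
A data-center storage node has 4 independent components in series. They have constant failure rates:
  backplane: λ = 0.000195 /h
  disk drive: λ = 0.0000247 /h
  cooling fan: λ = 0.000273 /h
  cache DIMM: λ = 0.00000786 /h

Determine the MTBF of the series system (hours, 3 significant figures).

2000

Series of exponential components: λ_sys = Σ λ_i
λ_sys = 0.000195 + 0.0000247 + 0.000273 + 0.00000786 = 5.0056e-04 /h
MTBF = 1 / λ_sys = 2000 h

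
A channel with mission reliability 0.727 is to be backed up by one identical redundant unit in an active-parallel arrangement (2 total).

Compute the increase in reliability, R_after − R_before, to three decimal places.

R_before = 0.727
R_after = 1 − (1 − 0.727)^2 = 0.925
ΔR = 0.925 − 0.727 = 0.198

0.198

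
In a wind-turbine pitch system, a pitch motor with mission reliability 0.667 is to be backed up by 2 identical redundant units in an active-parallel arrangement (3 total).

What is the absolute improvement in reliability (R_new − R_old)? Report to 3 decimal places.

R_before = 0.667
R_after = 1 − (1 − 0.667)^3 = 0.963
ΔR = 0.963 − 0.667 = 0.296

0.296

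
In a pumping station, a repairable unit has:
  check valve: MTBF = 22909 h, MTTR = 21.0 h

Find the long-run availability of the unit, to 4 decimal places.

0.9991

A(check valve) = MTBF/(MTBF+MTTR) = 22909/(22909+21.0) = 0.9991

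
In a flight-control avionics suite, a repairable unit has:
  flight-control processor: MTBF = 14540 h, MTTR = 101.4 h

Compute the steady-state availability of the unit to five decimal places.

0.99307

A(flight-control processor) = MTBF/(MTBF+MTTR) = 14540/(14540+101.4) = 0.99307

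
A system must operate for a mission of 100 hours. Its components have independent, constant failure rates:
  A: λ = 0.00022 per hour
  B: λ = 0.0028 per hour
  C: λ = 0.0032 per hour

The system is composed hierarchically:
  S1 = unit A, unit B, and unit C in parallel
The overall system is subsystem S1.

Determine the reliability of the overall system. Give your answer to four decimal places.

0.9985

R(A) = exp(−0.00022 × 100) = 0.978240
R(B) = exp(−0.0028 × 100) = 0.755784
R(C) = exp(−0.0032 × 100) = 0.726149
Parallel (A, B, and C): 1 − (1 − 0.978240)(1 − 0.755784)(1 − 0.726149) = 0.9985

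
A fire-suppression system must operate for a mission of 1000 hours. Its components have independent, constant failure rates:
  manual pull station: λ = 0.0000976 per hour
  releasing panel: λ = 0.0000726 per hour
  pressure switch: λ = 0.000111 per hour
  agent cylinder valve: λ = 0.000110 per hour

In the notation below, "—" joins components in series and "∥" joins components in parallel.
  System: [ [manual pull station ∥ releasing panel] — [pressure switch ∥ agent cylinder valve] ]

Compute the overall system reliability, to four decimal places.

R(manual pull station) = exp(−0.0000976 × 1000) = 0.907012
R(releasing panel) = exp(−0.0000726 × 1000) = 0.929973
R(pressure switch) = exp(−0.000111 × 1000) = 0.894939
R(agent cylinder valve) = exp(−0.000110 × 1000) = 0.895834
Parallel (manual pull station and releasing panel): 1 − (1 − 0.907012)(1 − 0.929973) = 0.993488
Parallel (pressure switch and agent cylinder valve): 1 − (1 − 0.894939)(1 − 0.895834) = 0.989056
Series ([0.993488] and [0.989056]): 0.993488 × 0.989056 = 0.9826

0.9826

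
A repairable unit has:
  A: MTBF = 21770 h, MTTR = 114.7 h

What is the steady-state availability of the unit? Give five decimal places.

0.99476

A(A) = MTBF/(MTBF+MTTR) = 21770/(21770+114.7) = 0.99476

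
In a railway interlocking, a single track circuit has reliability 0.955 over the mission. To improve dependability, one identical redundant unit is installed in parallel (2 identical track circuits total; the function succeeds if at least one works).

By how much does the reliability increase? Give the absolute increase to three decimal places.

R_before = 0.955
R_after = 1 − (1 − 0.955)^2 = 0.998
ΔR = 0.998 − 0.955 = 0.043

0.043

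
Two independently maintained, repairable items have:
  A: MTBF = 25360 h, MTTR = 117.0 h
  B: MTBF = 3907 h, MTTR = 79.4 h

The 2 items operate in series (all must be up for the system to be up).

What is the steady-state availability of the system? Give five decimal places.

0.97558

A(A) = MTBF/(MTBF+MTTR) = 25360/(25360+117.0) = 0.995408
A(B) = MTBF/(MTBF+MTTR) = 3907/(3907+79.4) = 0.980082
Series availability: 0.995408 × 0.980082 = 0.97558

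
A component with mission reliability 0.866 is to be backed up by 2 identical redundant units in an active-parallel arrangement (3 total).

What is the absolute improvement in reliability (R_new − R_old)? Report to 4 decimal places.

0.1316

R_before = 0.866
R_after = 1 − (1 − 0.866)^3 = 0.9976
ΔR = 0.9976 − 0.866 = 0.1316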